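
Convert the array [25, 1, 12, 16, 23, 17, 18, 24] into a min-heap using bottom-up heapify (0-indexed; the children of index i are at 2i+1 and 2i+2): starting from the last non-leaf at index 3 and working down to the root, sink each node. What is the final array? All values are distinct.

[1, 16, 12, 24, 23, 17, 18, 25]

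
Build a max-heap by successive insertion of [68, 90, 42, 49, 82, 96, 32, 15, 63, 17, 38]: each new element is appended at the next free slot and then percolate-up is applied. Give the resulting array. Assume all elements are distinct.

[96, 82, 90, 63, 68, 42, 32, 15, 49, 17, 38]

Insert 68:
  append 68 at index 0 → [68] (no swap needed)
Insert 90:
  append 90 at index 1 → [68, 90]
  90 > parent 68 at index 0, swap → [90, 68]
Insert 42:
  append 42 at index 2 → [90, 68, 42] (no swap needed)
Insert 49:
  append 49 at index 3 → [90, 68, 42, 49] (no swap needed)
Insert 82:
  append 82 at index 4 → [90, 68, 42, 49, 82]
  82 > parent 68 at index 1, swap → [90, 82, 42, 49, 68]
Insert 96:
  append 96 at index 5 → [90, 82, 42, 49, 68, 96]
  96 > parent 42 at index 2, swap → [90, 82, 96, 49, 68, 42]
  96 > parent 90 at index 0, swap → [96, 82, 90, 49, 68, 42]
Insert 32:
  append 32 at index 6 → [96, 82, 90, 49, 68, 42, 32] (no swap needed)
Insert 15:
  append 15 at index 7 → [96, 82, 90, 49, 68, 42, 32, 15] (no swap needed)
Insert 63:
  append 63 at index 8 → [96, 82, 90, 49, 68, 42, 32, 15, 63]
  63 > parent 49 at index 3, swap → [96, 82, 90, 63, 68, 42, 32, 15, 49]
Insert 17:
  append 17 at index 9 → [96, 82, 90, 63, 68, 42, 32, 15, 49, 17] (no swap needed)
Insert 38:
  append 38 at index 10 → [96, 82, 90, 63, 68, 42, 32, 15, 49, 17, 38] (no swap needed)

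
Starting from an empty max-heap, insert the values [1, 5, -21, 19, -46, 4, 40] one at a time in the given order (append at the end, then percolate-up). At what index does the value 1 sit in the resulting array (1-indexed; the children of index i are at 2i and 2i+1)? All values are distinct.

Insert 1:
  append 1 at index 1 → [1] (no swap needed)
Insert 5:
  append 5 at index 2 → [1, 5]
  5 > parent 1 at index 1, swap → [5, 1]
Insert -21:
  append -21 at index 3 → [5, 1, -21] (no swap needed)
Insert 19:
  append 19 at index 4 → [5, 1, -21, 19]
  19 > parent 1 at index 2, swap → [5, 19, -21, 1]
  19 > parent 5 at index 1, swap → [19, 5, -21, 1]
Insert -46:
  append -46 at index 5 → [19, 5, -21, 1, -46] (no swap needed)
Insert 4:
  append 4 at index 6 → [19, 5, -21, 1, -46, 4]
  4 > parent -21 at index 3, swap → [19, 5, 4, 1, -46, -21]
Insert 40:
  append 40 at index 7 → [19, 5, 4, 1, -46, -21, 40]
  40 > parent 4 at index 3, swap → [19, 5, 40, 1, -46, -21, 4]
  40 > parent 19 at index 1, swap → [40, 5, 19, 1, -46, -21, 4]
resulting array: [40, 5, 19, 1, -46, -21, 4]

4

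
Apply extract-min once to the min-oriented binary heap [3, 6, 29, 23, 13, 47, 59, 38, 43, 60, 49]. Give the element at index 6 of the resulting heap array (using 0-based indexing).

remove root 3; move last element 49 to root → [49, 6, 29, 23, 13, 47, 59, 38, 43, 60]
49 vs smaller child 6 at index 1, swap → [6, 49, 29, 23, 13, 47, 59, 38, 43, 60]
49 vs smaller child 13 at index 4, swap → [6, 13, 29, 23, 49, 47, 59, 38, 43, 60]
resulting array: [6, 13, 29, 23, 49, 47, 59, 38, 43, 60]

59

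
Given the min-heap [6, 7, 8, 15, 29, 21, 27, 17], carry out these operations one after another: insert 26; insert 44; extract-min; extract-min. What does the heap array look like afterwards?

insert 26:
  append 26 at index 8 → [6, 7, 8, 15, 29, 21, 27, 17, 26] (no swap needed)
insert 44:
  append 44 at index 9 → [6, 7, 8, 15, 29, 21, 27, 17, 26, 44] (no swap needed)
extract-min → returns 6:
  remove root 6; move last element 44 to root → [44, 7, 8, 15, 29, 21, 27, 17, 26]
  44 vs smaller child 7 at index 1, swap → [7, 44, 8, 15, 29, 21, 27, 17, 26]
  44 vs smaller child 15 at index 3, swap → [7, 15, 8, 44, 29, 21, 27, 17, 26]
  44 vs smaller child 17 at index 7, swap → [7, 15, 8, 17, 29, 21, 27, 44, 26]
extract-min → returns 7:
  remove root 7; move last element 26 to root → [26, 15, 8, 17, 29, 21, 27, 44]
  26 vs smaller child 8 at index 2, swap → [8, 15, 26, 17, 29, 21, 27, 44]
  26 vs smaller child 21 at index 5, swap → [8, 15, 21, 17, 29, 26, 27, 44]

[8, 15, 21, 17, 29, 26, 27, 44]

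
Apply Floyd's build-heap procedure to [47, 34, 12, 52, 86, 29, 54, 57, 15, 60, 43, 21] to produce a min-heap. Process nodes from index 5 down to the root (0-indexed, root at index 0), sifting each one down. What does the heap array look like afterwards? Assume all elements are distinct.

sift down from index 5:
  29 vs only child 21 at index 11, swap → [47, 34, 12, 52, 86, 21, 54, 57, 15, 60, 43, 29]
sift down from index 4:
  86 vs smaller child 43 at index 10, swap → [47, 34, 12, 52, 43, 21, 54, 57, 15, 60, 86, 29]
sift down from index 3:
  52 vs smaller child 15 at index 8, swap → [47, 34, 12, 15, 43, 21, 54, 57, 52, 60, 86, 29]
sift down from index 2: already satisfies heap property
sift down from index 1:
  34 vs smaller child 15 at index 3, swap → [47, 15, 12, 34, 43, 21, 54, 57, 52, 60, 86, 29]
sift down from index 0:
  47 vs smaller child 12 at index 2, swap → [12, 15, 47, 34, 43, 21, 54, 57, 52, 60, 86, 29]
  47 vs smaller child 21 at index 5, swap → [12, 15, 21, 34, 43, 47, 54, 57, 52, 60, 86, 29]
  47 vs only child 29 at index 11, swap → [12, 15, 21, 34, 43, 29, 54, 57, 52, 60, 86, 47]

[12, 15, 21, 34, 43, 29, 54, 57, 52, 60, 86, 47]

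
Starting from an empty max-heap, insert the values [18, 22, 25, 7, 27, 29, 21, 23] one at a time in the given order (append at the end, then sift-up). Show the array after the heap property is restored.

[29, 25, 27, 23, 18, 22, 21, 7]

Insert 18:
  append 18 at index 0 → [18] (no swap needed)
Insert 22:
  append 22 at index 1 → [18, 22]
  22 > parent 18 at index 0, swap → [22, 18]
Insert 25:
  append 25 at index 2 → [22, 18, 25]
  25 > parent 22 at index 0, swap → [25, 18, 22]
Insert 7:
  append 7 at index 3 → [25, 18, 22, 7] (no swap needed)
Insert 27:
  append 27 at index 4 → [25, 18, 22, 7, 27]
  27 > parent 18 at index 1, swap → [25, 27, 22, 7, 18]
  27 > parent 25 at index 0, swap → [27, 25, 22, 7, 18]
Insert 29:
  append 29 at index 5 → [27, 25, 22, 7, 18, 29]
  29 > parent 22 at index 2, swap → [27, 25, 29, 7, 18, 22]
  29 > parent 27 at index 0, swap → [29, 25, 27, 7, 18, 22]
Insert 21:
  append 21 at index 6 → [29, 25, 27, 7, 18, 22, 21] (no swap needed)
Insert 23:
  append 23 at index 7 → [29, 25, 27, 7, 18, 22, 21, 23]
  23 > parent 7 at index 3, swap → [29, 25, 27, 23, 18, 22, 21, 7]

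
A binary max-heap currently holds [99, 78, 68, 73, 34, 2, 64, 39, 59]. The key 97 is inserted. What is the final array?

append 97 at index 9 → [99, 78, 68, 73, 34, 2, 64, 39, 59, 97]
97 > parent 34 at index 4, swap → [99, 78, 68, 73, 97, 2, 64, 39, 59, 34]
97 > parent 78 at index 1, swap → [99, 97, 68, 73, 78, 2, 64, 39, 59, 34]

[99, 97, 68, 73, 78, 2, 64, 39, 59, 34]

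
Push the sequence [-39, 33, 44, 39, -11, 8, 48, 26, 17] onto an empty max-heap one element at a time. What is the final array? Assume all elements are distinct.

[48, 39, 44, 26, -11, 8, 33, -39, 17]

Insert -39:
  append -39 at index 0 → [-39] (no swap needed)
Insert 33:
  append 33 at index 1 → [-39, 33]
  33 > parent -39 at index 0, swap → [33, -39]
Insert 44:
  append 44 at index 2 → [33, -39, 44]
  44 > parent 33 at index 0, swap → [44, -39, 33]
Insert 39:
  append 39 at index 3 → [44, -39, 33, 39]
  39 > parent -39 at index 1, swap → [44, 39, 33, -39]
Insert -11:
  append -11 at index 4 → [44, 39, 33, -39, -11] (no swap needed)
Insert 8:
  append 8 at index 5 → [44, 39, 33, -39, -11, 8] (no swap needed)
Insert 48:
  append 48 at index 6 → [44, 39, 33, -39, -11, 8, 48]
  48 > parent 33 at index 2, swap → [44, 39, 48, -39, -11, 8, 33]
  48 > parent 44 at index 0, swap → [48, 39, 44, -39, -11, 8, 33]
Insert 26:
  append 26 at index 7 → [48, 39, 44, -39, -11, 8, 33, 26]
  26 > parent -39 at index 3, swap → [48, 39, 44, 26, -11, 8, 33, -39]
Insert 17:
  append 17 at index 8 → [48, 39, 44, 26, -11, 8, 33, -39, 17] (no swap needed)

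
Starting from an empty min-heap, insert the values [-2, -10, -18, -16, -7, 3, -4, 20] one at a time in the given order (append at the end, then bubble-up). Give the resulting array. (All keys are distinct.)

Insert -2:
  append -2 at index 0 → [-2] (no swap needed)
Insert -10:
  append -10 at index 1 → [-2, -10]
  -10 < parent -2 at index 0, swap → [-10, -2]
Insert -18:
  append -18 at index 2 → [-10, -2, -18]
  -18 < parent -10 at index 0, swap → [-18, -2, -10]
Insert -16:
  append -16 at index 3 → [-18, -2, -10, -16]
  -16 < parent -2 at index 1, swap → [-18, -16, -10, -2]
Insert -7:
  append -7 at index 4 → [-18, -16, -10, -2, -7] (no swap needed)
Insert 3:
  append 3 at index 5 → [-18, -16, -10, -2, -7, 3] (no swap needed)
Insert -4:
  append -4 at index 6 → [-18, -16, -10, -2, -7, 3, -4] (no swap needed)
Insert 20:
  append 20 at index 7 → [-18, -16, -10, -2, -7, 3, -4, 20] (no swap needed)

[-18, -16, -10, -2, -7, 3, -4, 20]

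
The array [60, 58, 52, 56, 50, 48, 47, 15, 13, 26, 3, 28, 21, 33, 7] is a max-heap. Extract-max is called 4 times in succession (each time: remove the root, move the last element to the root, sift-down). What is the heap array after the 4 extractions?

extract-max #1 returns 60:
  remove root 60; move last element 7 to root → [7, 58, 52, 56, 50, 48, 47, 15, 13, 26, 3, 28, 21, 33]
  7 vs larger child 58 at index 1, swap → [58, 7, 52, 56, 50, 48, 47, 15, 13, 26, 3, 28, 21, 33]
  7 vs larger child 56 at index 3, swap → [58, 56, 52, 7, 50, 48, 47, 15, 13, 26, 3, 28, 21, 33]
  7 vs larger child 15 at index 7, swap → [58, 56, 52, 15, 50, 48, 47, 7, 13, 26, 3, 28, 21, 33]
extract-max #2 returns 58:
  remove root 58; move last element 33 to root → [33, 56, 52, 15, 50, 48, 47, 7, 13, 26, 3, 28, 21]
  33 vs larger child 56 at index 1, swap → [56, 33, 52, 15, 50, 48, 47, 7, 13, 26, 3, 28, 21]
  33 vs larger child 50 at index 4, swap → [56, 50, 52, 15, 33, 48, 47, 7, 13, 26, 3, 28, 21]
extract-max #3 returns 56:
  remove root 56; move last element 21 to root → [21, 50, 52, 15, 33, 48, 47, 7, 13, 26, 3, 28]
  21 vs larger child 52 at index 2, swap → [52, 50, 21, 15, 33, 48, 47, 7, 13, 26, 3, 28]
  21 vs larger child 48 at index 5, swap → [52, 50, 48, 15, 33, 21, 47, 7, 13, 26, 3, 28]
  21 vs only child 28 at index 11, swap → [52, 50, 48, 15, 33, 28, 47, 7, 13, 26, 3, 21]
extract-max #4 returns 52:
  remove root 52; move last element 21 to root → [21, 50, 48, 15, 33, 28, 47, 7, 13, 26, 3]
  21 vs larger child 50 at index 1, swap → [50, 21, 48, 15, 33, 28, 47, 7, 13, 26, 3]
  21 vs larger child 33 at index 4, swap → [50, 33, 48, 15, 21, 28, 47, 7, 13, 26, 3]
  21 vs larger child 26 at index 9, swap → [50, 33, 48, 15, 26, 28, 47, 7, 13, 21, 3]

[50, 33, 48, 15, 26, 28, 47, 7, 13, 21, 3]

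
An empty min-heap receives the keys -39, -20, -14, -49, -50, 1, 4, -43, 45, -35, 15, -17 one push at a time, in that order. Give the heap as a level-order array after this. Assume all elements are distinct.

Insert -39:
  append -39 at index 0 → [-39] (no swap needed)
Insert -20:
  append -20 at index 1 → [-39, -20] (no swap needed)
Insert -14:
  append -14 at index 2 → [-39, -20, -14] (no swap needed)
Insert -49:
  append -49 at index 3 → [-39, -20, -14, -49]
  -49 < parent -20 at index 1, swap → [-39, -49, -14, -20]
  -49 < parent -39 at index 0, swap → [-49, -39, -14, -20]
Insert -50:
  append -50 at index 4 → [-49, -39, -14, -20, -50]
  -50 < parent -39 at index 1, swap → [-49, -50, -14, -20, -39]
  -50 < parent -49 at index 0, swap → [-50, -49, -14, -20, -39]
Insert 1:
  append 1 at index 5 → [-50, -49, -14, -20, -39, 1] (no swap needed)
Insert 4:
  append 4 at index 6 → [-50, -49, -14, -20, -39, 1, 4] (no swap needed)
Insert -43:
  append -43 at index 7 → [-50, -49, -14, -20, -39, 1, 4, -43]
  -43 < parent -20 at index 3, swap → [-50, -49, -14, -43, -39, 1, 4, -20]
Insert 45:
  append 45 at index 8 → [-50, -49, -14, -43, -39, 1, 4, -20, 45] (no swap needed)
Insert -35:
  append -35 at index 9 → [-50, -49, -14, -43, -39, 1, 4, -20, 45, -35] (no swap needed)
Insert 15:
  append 15 at index 10 → [-50, -49, -14, -43, -39, 1, 4, -20, 45, -35, 15] (no swap needed)
Insert -17:
  append -17 at index 11 → [-50, -49, -14, -43, -39, 1, 4, -20, 45, -35, 15, -17]
  -17 < parent 1 at index 5, swap → [-50, -49, -14, -43, -39, -17, 4, -20, 45, -35, 15, 1]
  -17 < parent -14 at index 2, swap → [-50, -49, -17, -43, -39, -14, 4, -20, 45, -35, 15, 1]

[-50, -49, -17, -43, -39, -14, 4, -20, 45, -35, 15, 1]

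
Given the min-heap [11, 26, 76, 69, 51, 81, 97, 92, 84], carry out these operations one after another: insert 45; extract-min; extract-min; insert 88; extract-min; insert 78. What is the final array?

[51, 69, 76, 78, 84, 81, 97, 92, 88]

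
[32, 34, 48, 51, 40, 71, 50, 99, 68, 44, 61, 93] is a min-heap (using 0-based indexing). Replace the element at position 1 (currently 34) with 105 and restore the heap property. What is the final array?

[32, 40, 48, 51, 44, 71, 50, 99, 68, 105, 61, 93]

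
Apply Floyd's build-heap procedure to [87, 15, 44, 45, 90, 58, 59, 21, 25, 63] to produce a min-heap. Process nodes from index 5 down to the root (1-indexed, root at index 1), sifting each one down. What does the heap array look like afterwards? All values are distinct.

sift down from index 5:
  90 vs only child 63 at index 10, swap → [87, 15, 44, 45, 63, 58, 59, 21, 25, 90]
sift down from index 4:
  45 vs smaller child 21 at index 8, swap → [87, 15, 44, 21, 63, 58, 59, 45, 25, 90]
sift down from index 3: already satisfies heap property
sift down from index 2: already satisfies heap property
sift down from index 1:
  87 vs smaller child 15 at index 2, swap → [15, 87, 44, 21, 63, 58, 59, 45, 25, 90]
  87 vs smaller child 21 at index 4, swap → [15, 21, 44, 87, 63, 58, 59, 45, 25, 90]
  87 vs smaller child 25 at index 9, swap → [15, 21, 44, 25, 63, 58, 59, 45, 87, 90]

[15, 21, 44, 25, 63, 58, 59, 45, 87, 90]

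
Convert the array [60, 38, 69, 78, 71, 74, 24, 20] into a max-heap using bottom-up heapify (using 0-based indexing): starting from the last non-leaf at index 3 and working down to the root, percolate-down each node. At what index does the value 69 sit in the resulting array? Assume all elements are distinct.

5

sift down from index 3: already satisfies heap property
sift down from index 2:
  69 vs larger child 74 at index 5, swap → [60, 38, 74, 78, 71, 69, 24, 20]
sift down from index 1:
  38 vs larger child 78 at index 3, swap → [60, 78, 74, 38, 71, 69, 24, 20]
sift down from index 0:
  60 vs larger child 78 at index 1, swap → [78, 60, 74, 38, 71, 69, 24, 20]
  60 vs larger child 71 at index 4, swap → [78, 71, 74, 38, 60, 69, 24, 20]
resulting array: [78, 71, 74, 38, 60, 69, 24, 20]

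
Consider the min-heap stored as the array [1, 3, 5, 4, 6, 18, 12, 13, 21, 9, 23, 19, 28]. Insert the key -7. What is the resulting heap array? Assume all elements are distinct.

[-7, 3, 1, 4, 6, 18, 5, 13, 21, 9, 23, 19, 28, 12]

append -7 at index 13 → [1, 3, 5, 4, 6, 18, 12, 13, 21, 9, 23, 19, 28, -7]
-7 < parent 12 at index 6, swap → [1, 3, 5, 4, 6, 18, -7, 13, 21, 9, 23, 19, 28, 12]
-7 < parent 5 at index 2, swap → [1, 3, -7, 4, 6, 18, 5, 13, 21, 9, 23, 19, 28, 12]
-7 < parent 1 at index 0, swap → [-7, 3, 1, 4, 6, 18, 5, 13, 21, 9, 23, 19, 28, 12]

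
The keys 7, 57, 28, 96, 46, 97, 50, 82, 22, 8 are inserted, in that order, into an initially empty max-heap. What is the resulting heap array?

[97, 82, 96, 57, 46, 28, 50, 7, 22, 8]

Insert 7:
  append 7 at index 0 → [7] (no swap needed)
Insert 57:
  append 57 at index 1 → [7, 57]
  57 > parent 7 at index 0, swap → [57, 7]
Insert 28:
  append 28 at index 2 → [57, 7, 28] (no swap needed)
Insert 96:
  append 96 at index 3 → [57, 7, 28, 96]
  96 > parent 7 at index 1, swap → [57, 96, 28, 7]
  96 > parent 57 at index 0, swap → [96, 57, 28, 7]
Insert 46:
  append 46 at index 4 → [96, 57, 28, 7, 46] (no swap needed)
Insert 97:
  append 97 at index 5 → [96, 57, 28, 7, 46, 97]
  97 > parent 28 at index 2, swap → [96, 57, 97, 7, 46, 28]
  97 > parent 96 at index 0, swap → [97, 57, 96, 7, 46, 28]
Insert 50:
  append 50 at index 6 → [97, 57, 96, 7, 46, 28, 50] (no swap needed)
Insert 82:
  append 82 at index 7 → [97, 57, 96, 7, 46, 28, 50, 82]
  82 > parent 7 at index 3, swap → [97, 57, 96, 82, 46, 28, 50, 7]
  82 > parent 57 at index 1, swap → [97, 82, 96, 57, 46, 28, 50, 7]
Insert 22:
  append 22 at index 8 → [97, 82, 96, 57, 46, 28, 50, 7, 22] (no swap needed)
Insert 8:
  append 8 at index 9 → [97, 82, 96, 57, 46, 28, 50, 7, 22, 8] (no swap needed)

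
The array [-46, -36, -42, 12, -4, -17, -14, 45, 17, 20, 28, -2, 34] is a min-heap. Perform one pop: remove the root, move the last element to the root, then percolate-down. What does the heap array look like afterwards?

remove root -46; move last element 34 to root → [34, -36, -42, 12, -4, -17, -14, 45, 17, 20, 28, -2]
34 vs smaller child -42 at index 2, swap → [-42, -36, 34, 12, -4, -17, -14, 45, 17, 20, 28, -2]
34 vs smaller child -17 at index 5, swap → [-42, -36, -17, 12, -4, 34, -14, 45, 17, 20, 28, -2]
34 vs only child -2 at index 11, swap → [-42, -36, -17, 12, -4, -2, -14, 45, 17, 20, 28, 34]

[-42, -36, -17, 12, -4, -2, -14, 45, 17, 20, 28, 34]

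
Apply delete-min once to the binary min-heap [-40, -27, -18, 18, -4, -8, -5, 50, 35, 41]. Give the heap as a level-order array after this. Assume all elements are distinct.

remove root -40; move last element 41 to root → [41, -27, -18, 18, -4, -8, -5, 50, 35]
41 vs smaller child -27 at index 1, swap → [-27, 41, -18, 18, -4, -8, -5, 50, 35]
41 vs smaller child -4 at index 4, swap → [-27, -4, -18, 18, 41, -8, -5, 50, 35]

[-27, -4, -18, 18, 41, -8, -5, 50, 35]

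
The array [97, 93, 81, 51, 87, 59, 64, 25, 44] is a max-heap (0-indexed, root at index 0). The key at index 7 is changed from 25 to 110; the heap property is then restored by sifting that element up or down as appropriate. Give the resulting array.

set index 7 from 25 to 110 → [97, 93, 81, 51, 87, 59, 64, 110, 44]
110 > parent 51 at index 3, swap → [97, 93, 81, 110, 87, 59, 64, 51, 44]
110 > parent 93 at index 1, swap → [97, 110, 81, 93, 87, 59, 64, 51, 44]
110 > parent 97 at index 0, swap → [110, 97, 81, 93, 87, 59, 64, 51, 44]

[110, 97, 81, 93, 87, 59, 64, 51, 44]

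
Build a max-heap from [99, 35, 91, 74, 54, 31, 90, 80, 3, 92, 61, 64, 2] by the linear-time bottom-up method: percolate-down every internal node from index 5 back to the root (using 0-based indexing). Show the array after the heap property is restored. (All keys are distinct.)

[99, 92, 91, 80, 61, 64, 90, 74, 3, 54, 35, 31, 2]

sift down from index 5:
  31 vs larger child 64 at index 11, swap → [99, 35, 91, 74, 54, 64, 90, 80, 3, 92, 61, 31, 2]
sift down from index 4:
  54 vs larger child 92 at index 9, swap → [99, 35, 91, 74, 92, 64, 90, 80, 3, 54, 61, 31, 2]
sift down from index 3:
  74 vs larger child 80 at index 7, swap → [99, 35, 91, 80, 92, 64, 90, 74, 3, 54, 61, 31, 2]
sift down from index 2: already satisfies heap property
sift down from index 1:
  35 vs larger child 92 at index 4, swap → [99, 92, 91, 80, 35, 64, 90, 74, 3, 54, 61, 31, 2]
  35 vs larger child 61 at index 10, swap → [99, 92, 91, 80, 61, 64, 90, 74, 3, 54, 35, 31, 2]
sift down from index 0: already satisfies heap property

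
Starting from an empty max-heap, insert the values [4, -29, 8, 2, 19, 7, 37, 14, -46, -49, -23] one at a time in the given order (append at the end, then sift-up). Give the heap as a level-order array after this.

[37, 14, 19, 8, 2, 4, 7, -29, -46, -49, -23]

Insert 4:
  append 4 at index 0 → [4] (no swap needed)
Insert -29:
  append -29 at index 1 → [4, -29] (no swap needed)
Insert 8:
  append 8 at index 2 → [4, -29, 8]
  8 > parent 4 at index 0, swap → [8, -29, 4]
Insert 2:
  append 2 at index 3 → [8, -29, 4, 2]
  2 > parent -29 at index 1, swap → [8, 2, 4, -29]
Insert 19:
  append 19 at index 4 → [8, 2, 4, -29, 19]
  19 > parent 2 at index 1, swap → [8, 19, 4, -29, 2]
  19 > parent 8 at index 0, swap → [19, 8, 4, -29, 2]
Insert 7:
  append 7 at index 5 → [19, 8, 4, -29, 2, 7]
  7 > parent 4 at index 2, swap → [19, 8, 7, -29, 2, 4]
Insert 37:
  append 37 at index 6 → [19, 8, 7, -29, 2, 4, 37]
  37 > parent 7 at index 2, swap → [19, 8, 37, -29, 2, 4, 7]
  37 > parent 19 at index 0, swap → [37, 8, 19, -29, 2, 4, 7]
Insert 14:
  append 14 at index 7 → [37, 8, 19, -29, 2, 4, 7, 14]
  14 > parent -29 at index 3, swap → [37, 8, 19, 14, 2, 4, 7, -29]
  14 > parent 8 at index 1, swap → [37, 14, 19, 8, 2, 4, 7, -29]
Insert -46:
  append -46 at index 8 → [37, 14, 19, 8, 2, 4, 7, -29, -46] (no swap needed)
Insert -49:
  append -49 at index 9 → [37, 14, 19, 8, 2, 4, 7, -29, -46, -49] (no swap needed)
Insert -23:
  append -23 at index 10 → [37, 14, 19, 8, 2, 4, 7, -29, -46, -49, -23] (no swap needed)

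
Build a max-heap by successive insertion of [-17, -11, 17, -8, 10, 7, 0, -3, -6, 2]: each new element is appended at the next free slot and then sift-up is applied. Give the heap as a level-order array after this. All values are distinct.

[17, 10, 7, -3, 2, -11, 0, -17, -6, -8]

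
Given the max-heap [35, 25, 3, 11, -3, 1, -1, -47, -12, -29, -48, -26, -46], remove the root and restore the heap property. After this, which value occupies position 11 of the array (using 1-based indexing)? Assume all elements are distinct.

-48

remove root 35; move last element -46 to root → [-46, 25, 3, 11, -3, 1, -1, -47, -12, -29, -48, -26]
-46 vs larger child 25 at index 2, swap → [25, -46, 3, 11, -3, 1, -1, -47, -12, -29, -48, -26]
-46 vs larger child 11 at index 4, swap → [25, 11, 3, -46, -3, 1, -1, -47, -12, -29, -48, -26]
-46 vs larger child -12 at index 9, swap → [25, 11, 3, -12, -3, 1, -1, -47, -46, -29, -48, -26]
resulting array: [25, 11, 3, -12, -3, 1, -1, -47, -46, -29, -48, -26]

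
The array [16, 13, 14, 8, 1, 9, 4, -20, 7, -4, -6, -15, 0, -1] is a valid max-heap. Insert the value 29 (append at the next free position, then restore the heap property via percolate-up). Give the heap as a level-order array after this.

[29, 13, 16, 8, 1, 9, 14, -20, 7, -4, -6, -15, 0, -1, 4]

append 29 at index 14 → [16, 13, 14, 8, 1, 9, 4, -20, 7, -4, -6, -15, 0, -1, 29]
29 > parent 4 at index 6, swap → [16, 13, 14, 8, 1, 9, 29, -20, 7, -4, -6, -15, 0, -1, 4]
29 > parent 14 at index 2, swap → [16, 13, 29, 8, 1, 9, 14, -20, 7, -4, -6, -15, 0, -1, 4]
29 > parent 16 at index 0, swap → [29, 13, 16, 8, 1, 9, 14, -20, 7, -4, -6, -15, 0, -1, 4]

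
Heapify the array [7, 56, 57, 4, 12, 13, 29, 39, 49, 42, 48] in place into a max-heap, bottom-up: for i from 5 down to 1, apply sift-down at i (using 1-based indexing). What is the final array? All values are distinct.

[57, 56, 29, 49, 48, 13, 7, 39, 4, 42, 12]

sift down from index 5:
  12 vs larger child 48 at index 11, swap → [7, 56, 57, 4, 48, 13, 29, 39, 49, 42, 12]
sift down from index 4:
  4 vs larger child 49 at index 9, swap → [7, 56, 57, 49, 48, 13, 29, 39, 4, 42, 12]
sift down from index 3: already satisfies heap property
sift down from index 2: already satisfies heap property
sift down from index 1:
  7 vs larger child 57 at index 3, swap → [57, 56, 7, 49, 48, 13, 29, 39, 4, 42, 12]
  7 vs larger child 29 at index 7, swap → [57, 56, 29, 49, 48, 13, 7, 39, 4, 42, 12]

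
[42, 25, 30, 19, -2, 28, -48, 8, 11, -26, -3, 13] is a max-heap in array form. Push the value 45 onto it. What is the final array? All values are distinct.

[45, 25, 42, 19, -2, 30, -48, 8, 11, -26, -3, 13, 28]

append 45 at index 12 → [42, 25, 30, 19, -2, 28, -48, 8, 11, -26, -3, 13, 45]
45 > parent 28 at index 5, swap → [42, 25, 30, 19, -2, 45, -48, 8, 11, -26, -3, 13, 28]
45 > parent 30 at index 2, swap → [42, 25, 45, 19, -2, 30, -48, 8, 11, -26, -3, 13, 28]
45 > parent 42 at index 0, swap → [45, 25, 42, 19, -2, 30, -48, 8, 11, -26, -3, 13, 28]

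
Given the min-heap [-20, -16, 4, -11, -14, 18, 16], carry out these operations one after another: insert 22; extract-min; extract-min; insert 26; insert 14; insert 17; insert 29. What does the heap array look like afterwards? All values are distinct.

[-14, -11, 4, 14, 22, 18, 26, 16, 17, 29]

insert 22:
  append 22 at index 7 → [-20, -16, 4, -11, -14, 18, 16, 22] (no swap needed)
extract-min → returns -20:
  remove root -20; move last element 22 to root → [22, -16, 4, -11, -14, 18, 16]
  22 vs smaller child -16 at index 1, swap → [-16, 22, 4, -11, -14, 18, 16]
  22 vs smaller child -14 at index 4, swap → [-16, -14, 4, -11, 22, 18, 16]
extract-min → returns -16:
  remove root -16; move last element 16 to root → [16, -14, 4, -11, 22, 18]
  16 vs smaller child -14 at index 1, swap → [-14, 16, 4, -11, 22, 18]
  16 vs smaller child -11 at index 3, swap → [-14, -11, 4, 16, 22, 18]
insert 26:
  append 26 at index 6 → [-14, -11, 4, 16, 22, 18, 26] (no swap needed)
insert 14:
  append 14 at index 7 → [-14, -11, 4, 16, 22, 18, 26, 14]
  14 < parent 16 at index 3, swap → [-14, -11, 4, 14, 22, 18, 26, 16]
insert 17:
  append 17 at index 8 → [-14, -11, 4, 14, 22, 18, 26, 16, 17] (no swap needed)
insert 29:
  append 29 at index 9 → [-14, -11, 4, 14, 22, 18, 26, 16, 17, 29] (no swap needed)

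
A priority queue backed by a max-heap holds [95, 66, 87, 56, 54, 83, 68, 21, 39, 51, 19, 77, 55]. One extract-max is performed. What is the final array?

[87, 66, 83, 56, 54, 77, 68, 21, 39, 51, 19, 55]

remove root 95; move last element 55 to root → [55, 66, 87, 56, 54, 83, 68, 21, 39, 51, 19, 77]
55 vs larger child 87 at index 2, swap → [87, 66, 55, 56, 54, 83, 68, 21, 39, 51, 19, 77]
55 vs larger child 83 at index 5, swap → [87, 66, 83, 56, 54, 55, 68, 21, 39, 51, 19, 77]
55 vs only child 77 at index 11, swap → [87, 66, 83, 56, 54, 77, 68, 21, 39, 51, 19, 55]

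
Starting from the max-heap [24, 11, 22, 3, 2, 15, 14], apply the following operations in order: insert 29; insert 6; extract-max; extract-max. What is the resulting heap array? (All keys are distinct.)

insert 29:
  append 29 at index 7 → [24, 11, 22, 3, 2, 15, 14, 29]
  29 > parent 3 at index 3, swap → [24, 11, 22, 29, 2, 15, 14, 3]
  29 > parent 11 at index 1, swap → [24, 29, 22, 11, 2, 15, 14, 3]
  29 > parent 24 at index 0, swap → [29, 24, 22, 11, 2, 15, 14, 3]
insert 6:
  append 6 at index 8 → [29, 24, 22, 11, 2, 15, 14, 3, 6] (no swap needed)
extract-max → returns 29:
  remove root 29; move last element 6 to root → [6, 24, 22, 11, 2, 15, 14, 3]
  6 vs larger child 24 at index 1, swap → [24, 6, 22, 11, 2, 15, 14, 3]
  6 vs larger child 11 at index 3, swap → [24, 11, 22, 6, 2, 15, 14, 3]
extract-max → returns 24:
  remove root 24; move last element 3 to root → [3, 11, 22, 6, 2, 15, 14]
  3 vs larger child 22 at index 2, swap → [22, 11, 3, 6, 2, 15, 14]
  3 vs larger child 15 at index 5, swap → [22, 11, 15, 6, 2, 3, 14]

[22, 11, 15, 6, 2, 3, 14]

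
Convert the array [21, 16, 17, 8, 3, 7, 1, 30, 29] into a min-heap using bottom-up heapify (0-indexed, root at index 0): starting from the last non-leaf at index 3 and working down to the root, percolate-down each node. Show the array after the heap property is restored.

sift down from index 3: already satisfies heap property
sift down from index 2:
  17 vs smaller child 1 at index 6, swap → [21, 16, 1, 8, 3, 7, 17, 30, 29]
sift down from index 1:
  16 vs smaller child 3 at index 4, swap → [21, 3, 1, 8, 16, 7, 17, 30, 29]
sift down from index 0:
  21 vs smaller child 1 at index 2, swap → [1, 3, 21, 8, 16, 7, 17, 30, 29]
  21 vs smaller child 7 at index 5, swap → [1, 3, 7, 8, 16, 21, 17, 30, 29]

[1, 3, 7, 8, 16, 21, 17, 30, 29]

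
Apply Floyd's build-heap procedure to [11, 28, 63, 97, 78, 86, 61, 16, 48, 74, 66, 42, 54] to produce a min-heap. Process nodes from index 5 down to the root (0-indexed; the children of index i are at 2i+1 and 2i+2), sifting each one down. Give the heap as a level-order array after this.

sift down from index 5:
  86 vs smaller child 42 at index 11, swap → [11, 28, 63, 97, 78, 42, 61, 16, 48, 74, 66, 86, 54]
sift down from index 4:
  78 vs smaller child 66 at index 10, swap → [11, 28, 63, 97, 66, 42, 61, 16, 48, 74, 78, 86, 54]
sift down from index 3:
  97 vs smaller child 16 at index 7, swap → [11, 28, 63, 16, 66, 42, 61, 97, 48, 74, 78, 86, 54]
sift down from index 2:
  63 vs smaller child 42 at index 5, swap → [11, 28, 42, 16, 66, 63, 61, 97, 48, 74, 78, 86, 54]
  63 vs smaller child 54 at index 12, swap → [11, 28, 42, 16, 66, 54, 61, 97, 48, 74, 78, 86, 63]
sift down from index 1:
  28 vs smaller child 16 at index 3, swap → [11, 16, 42, 28, 66, 54, 61, 97, 48, 74, 78, 86, 63]
sift down from index 0: already satisfies heap property

[11, 16, 42, 28, 66, 54, 61, 97, 48, 74, 78, 86, 63]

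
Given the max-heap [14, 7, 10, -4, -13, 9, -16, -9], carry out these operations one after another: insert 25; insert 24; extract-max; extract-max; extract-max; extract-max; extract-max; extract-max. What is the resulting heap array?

[-4, -13, -9, -16]

insert 25:
  append 25 at index 8 → [14, 7, 10, -4, -13, 9, -16, -9, 25]
  25 > parent -4 at index 3, swap → [14, 7, 10, 25, -13, 9, -16, -9, -4]
  25 > parent 7 at index 1, swap → [14, 25, 10, 7, -13, 9, -16, -9, -4]
  25 > parent 14 at index 0, swap → [25, 14, 10, 7, -13, 9, -16, -9, -4]
insert 24:
  append 24 at index 9 → [25, 14, 10, 7, -13, 9, -16, -9, -4, 24]
  24 > parent -13 at index 4, swap → [25, 14, 10, 7, 24, 9, -16, -9, -4, -13]
  24 > parent 14 at index 1, swap → [25, 24, 10, 7, 14, 9, -16, -9, -4, -13]
extract-max → returns 25:
  remove root 25; move last element -13 to root → [-13, 24, 10, 7, 14, 9, -16, -9, -4]
  -13 vs larger child 24 at index 1, swap → [24, -13, 10, 7, 14, 9, -16, -9, -4]
  -13 vs larger child 14 at index 4, swap → [24, 14, 10, 7, -13, 9, -16, -9, -4]
extract-max → returns 24:
  remove root 24; move last element -4 to root → [-4, 14, 10, 7, -13, 9, -16, -9]
  -4 vs larger child 14 at index 1, swap → [14, -4, 10, 7, -13, 9, -16, -9]
  -4 vs larger child 7 at index 3, swap → [14, 7, 10, -4, -13, 9, -16, -9]
extract-max → returns 14:
  remove root 14; move last element -9 to root → [-9, 7, 10, -4, -13, 9, -16]
  -9 vs larger child 10 at index 2, swap → [10, 7, -9, -4, -13, 9, -16]
  -9 vs larger child 9 at index 5, swap → [10, 7, 9, -4, -13, -9, -16]
extract-max → returns 10:
  remove root 10; move last element -16 to root → [-16, 7, 9, -4, -13, -9]
  -16 vs larger child 9 at index 2, swap → [9, 7, -16, -4, -13, -9]
  -16 vs only child -9 at index 5, swap → [9, 7, -9, -4, -13, -16]
extract-max → returns 9:
  remove root 9; move last element -16 to root → [-16, 7, -9, -4, -13]
  -16 vs larger child 7 at index 1, swap → [7, -16, -9, -4, -13]
  -16 vs larger child -4 at index 3, swap → [7, -4, -9, -16, -13]
extract-max → returns 7:
  remove root 7; move last element -13 to root → [-13, -4, -9, -16]
  -13 vs larger child -4 at index 1, swap → [-4, -13, -9, -16]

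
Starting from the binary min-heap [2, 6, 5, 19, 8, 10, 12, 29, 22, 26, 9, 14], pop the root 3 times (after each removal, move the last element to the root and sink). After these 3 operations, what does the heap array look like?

extract-min #1 returns 2:
  remove root 2; move last element 14 to root → [14, 6, 5, 19, 8, 10, 12, 29, 22, 26, 9]
  14 vs smaller child 5 at index 2, swap → [5, 6, 14, 19, 8, 10, 12, 29, 22, 26, 9]
  14 vs smaller child 10 at index 5, swap → [5, 6, 10, 19, 8, 14, 12, 29, 22, 26, 9]
extract-min #2 returns 5:
  remove root 5; move last element 9 to root → [9, 6, 10, 19, 8, 14, 12, 29, 22, 26]
  9 vs smaller child 6 at index 1, swap → [6, 9, 10, 19, 8, 14, 12, 29, 22, 26]
  9 vs smaller child 8 at index 4, swap → [6, 8, 10, 19, 9, 14, 12, 29, 22, 26]
extract-min #3 returns 6:
  remove root 6; move last element 26 to root → [26, 8, 10, 19, 9, 14, 12, 29, 22]
  26 vs smaller child 8 at index 1, swap → [8, 26, 10, 19, 9, 14, 12, 29, 22]
  26 vs smaller child 9 at index 4, swap → [8, 9, 10, 19, 26, 14, 12, 29, 22]

[8, 9, 10, 19, 26, 14, 12, 29, 22]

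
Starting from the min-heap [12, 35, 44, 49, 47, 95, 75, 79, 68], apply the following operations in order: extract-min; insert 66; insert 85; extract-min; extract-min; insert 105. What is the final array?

[47, 49, 75, 66, 68, 95, 85, 79, 105]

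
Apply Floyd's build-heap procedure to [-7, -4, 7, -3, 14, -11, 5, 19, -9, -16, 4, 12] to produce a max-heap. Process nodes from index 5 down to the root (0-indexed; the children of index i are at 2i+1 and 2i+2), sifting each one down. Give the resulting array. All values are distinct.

sift down from index 5:
  -11 vs only child 12 at index 11, swap → [-7, -4, 7, -3, 14, 12, 5, 19, -9, -16, 4, -11]
sift down from index 4: already satisfies heap property
sift down from index 3:
  -3 vs larger child 19 at index 7, swap → [-7, -4, 7, 19, 14, 12, 5, -3, -9, -16, 4, -11]
sift down from index 2:
  7 vs larger child 12 at index 5, swap → [-7, -4, 12, 19, 14, 7, 5, -3, -9, -16, 4, -11]
sift down from index 1:
  -4 vs larger child 19 at index 3, swap → [-7, 19, 12, -4, 14, 7, 5, -3, -9, -16, 4, -11]
  -4 vs larger child -3 at index 7, swap → [-7, 19, 12, -3, 14, 7, 5, -4, -9, -16, 4, -11]
sift down from index 0:
  -7 vs larger child 19 at index 1, swap → [19, -7, 12, -3, 14, 7, 5, -4, -9, -16, 4, -11]
  -7 vs larger child 14 at index 4, swap → [19, 14, 12, -3, -7, 7, 5, -4, -9, -16, 4, -11]
  -7 vs larger child 4 at index 10, swap → [19, 14, 12, -3, 4, 7, 5, -4, -9, -16, -7, -11]

[19, 14, 12, -3, 4, 7, 5, -4, -9, -16, -7, -11]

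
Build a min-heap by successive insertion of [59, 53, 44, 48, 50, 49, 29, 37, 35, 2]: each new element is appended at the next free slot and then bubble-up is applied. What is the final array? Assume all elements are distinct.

Insert 59:
  append 59 at index 0 → [59] (no swap needed)
Insert 53:
  append 53 at index 1 → [59, 53]
  53 < parent 59 at index 0, swap → [53, 59]
Insert 44:
  append 44 at index 2 → [53, 59, 44]
  44 < parent 53 at index 0, swap → [44, 59, 53]
Insert 48:
  append 48 at index 3 → [44, 59, 53, 48]
  48 < parent 59 at index 1, swap → [44, 48, 53, 59]
Insert 50:
  append 50 at index 4 → [44, 48, 53, 59, 50] (no swap needed)
Insert 49:
  append 49 at index 5 → [44, 48, 53, 59, 50, 49]
  49 < parent 53 at index 2, swap → [44, 48, 49, 59, 50, 53]
Insert 29:
  append 29 at index 6 → [44, 48, 49, 59, 50, 53, 29]
  29 < parent 49 at index 2, swap → [44, 48, 29, 59, 50, 53, 49]
  29 < parent 44 at index 0, swap → [29, 48, 44, 59, 50, 53, 49]
Insert 37:
  append 37 at index 7 → [29, 48, 44, 59, 50, 53, 49, 37]
  37 < parent 59 at index 3, swap → [29, 48, 44, 37, 50, 53, 49, 59]
  37 < parent 48 at index 1, swap → [29, 37, 44, 48, 50, 53, 49, 59]
Insert 35:
  append 35 at index 8 → [29, 37, 44, 48, 50, 53, 49, 59, 35]
  35 < parent 48 at index 3, swap → [29, 37, 44, 35, 50, 53, 49, 59, 48]
  35 < parent 37 at index 1, swap → [29, 35, 44, 37, 50, 53, 49, 59, 48]
Insert 2:
  append 2 at index 9 → [29, 35, 44, 37, 50, 53, 49, 59, 48, 2]
  2 < parent 50 at index 4, swap → [29, 35, 44, 37, 2, 53, 49, 59, 48, 50]
  2 < parent 35 at index 1, swap → [29, 2, 44, 37, 35, 53, 49, 59, 48, 50]
  2 < parent 29 at index 0, swap → [2, 29, 44, 37, 35, 53, 49, 59, 48, 50]

[2, 29, 44, 37, 35, 53, 49, 59, 48, 50]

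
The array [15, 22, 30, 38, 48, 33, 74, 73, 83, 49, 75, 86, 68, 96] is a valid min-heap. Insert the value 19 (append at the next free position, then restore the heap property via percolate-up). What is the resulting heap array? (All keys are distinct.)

append 19 at index 14 → [15, 22, 30, 38, 48, 33, 74, 73, 83, 49, 75, 86, 68, 96, 19]
19 < parent 74 at index 6, swap → [15, 22, 30, 38, 48, 33, 19, 73, 83, 49, 75, 86, 68, 96, 74]
19 < parent 30 at index 2, swap → [15, 22, 19, 38, 48, 33, 30, 73, 83, 49, 75, 86, 68, 96, 74]

[15, 22, 19, 38, 48, 33, 30, 73, 83, 49, 75, 86, 68, 96, 74]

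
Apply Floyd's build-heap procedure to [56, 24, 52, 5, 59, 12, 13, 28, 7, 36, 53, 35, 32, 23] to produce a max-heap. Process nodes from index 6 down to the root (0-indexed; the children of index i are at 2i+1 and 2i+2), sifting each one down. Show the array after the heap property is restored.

[59, 56, 52, 28, 53, 35, 23, 5, 7, 36, 24, 12, 32, 13]

sift down from index 6:
  13 vs only child 23 at index 13, swap → [56, 24, 52, 5, 59, 12, 23, 28, 7, 36, 53, 35, 32, 13]
sift down from index 5:
  12 vs larger child 35 at index 11, swap → [56, 24, 52, 5, 59, 35, 23, 28, 7, 36, 53, 12, 32, 13]
sift down from index 4: already satisfies heap property
sift down from index 3:
  5 vs larger child 28 at index 7, swap → [56, 24, 52, 28, 59, 35, 23, 5, 7, 36, 53, 12, 32, 13]
sift down from index 2: already satisfies heap property
sift down from index 1:
  24 vs larger child 59 at index 4, swap → [56, 59, 52, 28, 24, 35, 23, 5, 7, 36, 53, 12, 32, 13]
  24 vs larger child 53 at index 10, swap → [56, 59, 52, 28, 53, 35, 23, 5, 7, 36, 24, 12, 32, 13]
sift down from index 0:
  56 vs larger child 59 at index 1, swap → [59, 56, 52, 28, 53, 35, 23, 5, 7, 36, 24, 12, 32, 13]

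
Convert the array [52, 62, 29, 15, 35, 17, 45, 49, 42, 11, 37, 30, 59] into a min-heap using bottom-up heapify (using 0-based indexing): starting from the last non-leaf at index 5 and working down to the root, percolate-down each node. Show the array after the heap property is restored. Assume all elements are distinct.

[11, 15, 17, 42, 35, 29, 45, 49, 52, 62, 37, 30, 59]

sift down from index 5: already satisfies heap property
sift down from index 4:
  35 vs smaller child 11 at index 9, swap → [52, 62, 29, 15, 11, 17, 45, 49, 42, 35, 37, 30, 59]
sift down from index 3: already satisfies heap property
sift down from index 2:
  29 vs smaller child 17 at index 5, swap → [52, 62, 17, 15, 11, 29, 45, 49, 42, 35, 37, 30, 59]
sift down from index 1:
  62 vs smaller child 11 at index 4, swap → [52, 11, 17, 15, 62, 29, 45, 49, 42, 35, 37, 30, 59]
  62 vs smaller child 35 at index 9, swap → [52, 11, 17, 15, 35, 29, 45, 49, 42, 62, 37, 30, 59]
sift down from index 0:
  52 vs smaller child 11 at index 1, swap → [11, 52, 17, 15, 35, 29, 45, 49, 42, 62, 37, 30, 59]
  52 vs smaller child 15 at index 3, swap → [11, 15, 17, 52, 35, 29, 45, 49, 42, 62, 37, 30, 59]
  52 vs smaller child 42 at index 8, swap → [11, 15, 17, 42, 35, 29, 45, 49, 52, 62, 37, 30, 59]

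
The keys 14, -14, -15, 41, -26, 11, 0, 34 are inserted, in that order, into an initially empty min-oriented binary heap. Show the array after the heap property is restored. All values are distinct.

Insert 14:
  append 14 at index 0 → [14] (no swap needed)
Insert -14:
  append -14 at index 1 → [14, -14]
  -14 < parent 14 at index 0, swap → [-14, 14]
Insert -15:
  append -15 at index 2 → [-14, 14, -15]
  -15 < parent -14 at index 0, swap → [-15, 14, -14]
Insert 41:
  append 41 at index 3 → [-15, 14, -14, 41] (no swap needed)
Insert -26:
  append -26 at index 4 → [-15, 14, -14, 41, -26]
  -26 < parent 14 at index 1, swap → [-15, -26, -14, 41, 14]
  -26 < parent -15 at index 0, swap → [-26, -15, -14, 41, 14]
Insert 11:
  append 11 at index 5 → [-26, -15, -14, 41, 14, 11] (no swap needed)
Insert 0:
  append 0 at index 6 → [-26, -15, -14, 41, 14, 11, 0] (no swap needed)
Insert 34:
  append 34 at index 7 → [-26, -15, -14, 41, 14, 11, 0, 34]
  34 < parent 41 at index 3, swap → [-26, -15, -14, 34, 14, 11, 0, 41]

[-26, -15, -14, 34, 14, 11, 0, 41]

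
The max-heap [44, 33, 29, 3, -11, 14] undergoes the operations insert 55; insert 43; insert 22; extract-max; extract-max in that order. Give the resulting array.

insert 55:
  append 55 at index 6 → [44, 33, 29, 3, -11, 14, 55]
  55 > parent 29 at index 2, swap → [44, 33, 55, 3, -11, 14, 29]
  55 > parent 44 at index 0, swap → [55, 33, 44, 3, -11, 14, 29]
insert 43:
  append 43 at index 7 → [55, 33, 44, 3, -11, 14, 29, 43]
  43 > parent 3 at index 3, swap → [55, 33, 44, 43, -11, 14, 29, 3]
  43 > parent 33 at index 1, swap → [55, 43, 44, 33, -11, 14, 29, 3]
insert 22:
  append 22 at index 8 → [55, 43, 44, 33, -11, 14, 29, 3, 22] (no swap needed)
extract-max → returns 55:
  remove root 55; move last element 22 to root → [22, 43, 44, 33, -11, 14, 29, 3]
  22 vs larger child 44 at index 2, swap → [44, 43, 22, 33, -11, 14, 29, 3]
  22 vs larger child 29 at index 6, swap → [44, 43, 29, 33, -11, 14, 22, 3]
extract-max → returns 44:
  remove root 44; move last element 3 to root → [3, 43, 29, 33, -11, 14, 22]
  3 vs larger child 43 at index 1, swap → [43, 3, 29, 33, -11, 14, 22]
  3 vs larger child 33 at index 3, swap → [43, 33, 29, 3, -11, 14, 22]

[43, 33, 29, 3, -11, 14, 22]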